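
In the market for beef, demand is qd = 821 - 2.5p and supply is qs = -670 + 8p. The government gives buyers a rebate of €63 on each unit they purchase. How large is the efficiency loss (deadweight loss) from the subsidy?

Pre-subsidy: 821 - 2.5p = -670 + 8p gives p* = 142, q* = 466.
With the rebate, buyers effectively pay pb = ps − 63, where ps is the price sellers receive.
Demand in terms of ps becomes qd = 821 − 2.5(ps − 63) = 978.5 - 2.5ps. Setting this equal to supply: 978.5 - 2.5ps = -670 + 8ps, so ps = 157.
Buyers pay pb = 157 − 63 = 94; q' = -670 + 8·157 = 586.
The subsidy expands output by 586 − 466 = 120 past the efficient level; on those units the gap between marginal cost and willingness to pay runs from 0 up to 63.
DWL = ½ × 63 × 120 = 3780.

Deadweight loss = €3780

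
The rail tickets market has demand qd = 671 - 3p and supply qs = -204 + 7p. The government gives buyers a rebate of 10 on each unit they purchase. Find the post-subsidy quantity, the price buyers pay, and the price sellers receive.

Pre-subsidy: 671 - 3p = -204 + 7p gives p* = 87.5, q* = 408.5.
With the rebate, buyers effectively pay pb = ps − 10, where ps is the price sellers receive.
Demand in terms of ps becomes qd = 671 − 3(ps − 10) = 701 - 3ps. Setting this equal to supply: 701 - 3ps = -204 + 7ps, so ps = 90.5.
Buyers pay pb = 90.5 − 10 = 80.5; q' = -204 + 7·90.5 = 429.5.

q' = 429.5; buyers pay 80.5; sellers receive 90.5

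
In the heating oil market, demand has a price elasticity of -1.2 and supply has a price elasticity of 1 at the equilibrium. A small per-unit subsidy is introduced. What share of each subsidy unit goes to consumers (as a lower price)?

Consumer share = 5/11

For a small subsidy around the equilibrium, the benefit split depends on the relative slopes, which at a point are proportional to the elasticities.
Buyer share = εs/(εs + |εd|) = 1/(1 + 1.2) = 5/11; seller share = |εd|/(εs + |εd|) = 6/11.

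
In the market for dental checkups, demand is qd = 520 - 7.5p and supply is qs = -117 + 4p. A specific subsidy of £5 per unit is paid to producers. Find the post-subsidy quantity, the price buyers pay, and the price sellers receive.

Pre-subsidy: 520 - 7.5p = -117 + 4p gives p* = 1274/23, q* = 2405/23.
With the subsidy, sellers receive ps = pb + 5 for each unit, where pb is the price buyers pay.
Supply in terms of pb becomes qs = -117 + 4(pb + 5) = -97 + 4pb. Setting this equal to demand: 520 - 7.5pb = -97 + 4pb, so pb = 1234/23.
Sellers receive ps = 1234/23 + 5 = 1349/23; q' = 520 − 7.5·(1234/23) = 2705/23.

q' = 2705/23; buyers pay 1234/23; sellers receive 1349/23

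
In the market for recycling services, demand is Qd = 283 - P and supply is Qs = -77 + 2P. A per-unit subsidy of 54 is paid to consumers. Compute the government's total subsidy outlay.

Government cost = 10746

Pre-subsidy: 283 - P = -77 + 2P gives P* = 120, Q* = 163.
With the rebate, buyers effectively pay Pb = Ps − 54, where Ps is the price sellers receive.
Demand in terms of Ps becomes Qd = 283 − 1(Ps − 54) = 337 - Ps. Setting this equal to supply: 337 - Ps = -77 + 2Ps, so Ps = 138.
Buyers pay Pb = 138 − 54 = 84; Q' = -77 + 2·138 = 199.
Government outlay = subsidy × quantity = 54 × 199 = 10746.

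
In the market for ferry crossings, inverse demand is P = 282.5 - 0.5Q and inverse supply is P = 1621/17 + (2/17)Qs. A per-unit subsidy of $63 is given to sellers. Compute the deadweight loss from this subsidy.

Deadweight loss = $3213

Pre-subsidy: 282.5 - 0.5Q = 1621/17 + (2/17)Q gives Q* = 303 and P* = 131.
With the subsidy, sellers receive Ps = Pb + 63 for each unit, where Pb is the price buyers pay.
On the curves, Pb = 282.5 - 0.5Q and Ps = 1621/17 + (2/17)Q; the wedge Ps − Pb = 63 gives 1621/17 + (2/17)Q − (282.5 - 0.5Q) = 63, so Q' = 405.
Then Pb = 282.5 − 0.5·405 = 80 and Ps = 1621/17 + (2/17)·405 = 143.
The subsidy expands output by 405 − 303 = 102 past the efficient level; on those units the gap between marginal cost and willingness to pay runs from 0 up to 63.
DWL = ½ × 63 × 102 = 3213.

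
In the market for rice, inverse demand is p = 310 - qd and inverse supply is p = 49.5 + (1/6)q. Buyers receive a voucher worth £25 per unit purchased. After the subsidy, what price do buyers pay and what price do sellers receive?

Buyers pay 457/7; sellers receive 632/7

Pre-subsidy: 310 - q = 49.5 + (1/6)q gives q* = 1563/7 and p* = 607/7.
With the rebate, buyers effectively pay pb = ps − 25, where ps is the price sellers receive.
On the curves, pb = 310 - q and ps = 49.5 + (1/6)q; the wedge ps − pb = 25 gives 49.5 + (1/6)q − (310 - q) = 25, so q' = 1713/7.
Then pb = 310 − 1·(1713/7) = 457/7 and ps = 49.5 + (1/6)·(1713/7) = 632/7.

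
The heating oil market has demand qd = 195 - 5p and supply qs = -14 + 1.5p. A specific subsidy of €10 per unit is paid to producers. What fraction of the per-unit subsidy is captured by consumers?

Consumer share = 3/13

Pre-subsidy: 195 - 5p = -14 + 1.5p gives p* = 418/13, q* = 445/13.
With the subsidy, sellers receive ps = pb + 10 for each unit, where pb is the price buyers pay.
Supply in terms of pb becomes qs = -14 + 1.5(pb + 10) = 1 + 1.5pb. Setting this equal to demand: 195 - 5pb = 1 + 1.5pb, so pb = 388/13.
Sellers receive ps = 388/13 + 10 = 518/13; q' = 195 − 5·(388/13) = 595/13.
Buyers' price falls by p* − pb = 418/13 − 388/13 = 30/13; sellers' price rises by ps − p* = 518/13 − 418/13 = 100/13.
So consumers capture (30/13)/10 = 3/13 of each unit of subsidy.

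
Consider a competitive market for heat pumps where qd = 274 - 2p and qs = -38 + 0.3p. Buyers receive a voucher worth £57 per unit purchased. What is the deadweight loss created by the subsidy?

Deadweight loss = 9747/23

Pre-subsidy: 274 - 2p = -38 + 0.3p gives p* = 3120/23, q* = 62/23.
With the rebate, buyers effectively pay pb = ps − 57, where ps is the price sellers receive.
Demand in terms of ps becomes qd = 274 − 2(ps − 57) = 388 - 2ps. Setting this equal to supply: 388 - 2ps = -38 + 0.3ps, so ps = 4260/23.
Buyers pay pb = 4260/23 − 57 = 2949/23; q' = -38 + 0.3·(4260/23) = 404/23.
The subsidy expands output by 404/23 − 62/23 = 342/23 past the efficient level; on those units the gap between marginal cost and willingness to pay runs from 0 up to 57.
DWL = ½ × 57 × 342/23 = 9747/23.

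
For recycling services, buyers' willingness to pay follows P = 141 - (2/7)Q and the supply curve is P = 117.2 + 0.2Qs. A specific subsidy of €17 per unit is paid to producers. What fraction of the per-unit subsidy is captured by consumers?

Pre-subsidy: 141 - (2/7)Q = 117.2 + 0.2Q gives Q* = 49 and P* = 127.
With the subsidy, sellers receive Ps = Pb + 17 for each unit, where Pb is the price buyers pay.
On the curves, Pb = 141 - (2/7)Q and Ps = 117.2 + 0.2Q; the wedge Ps − Pb = 17 gives 117.2 + 0.2Q − (141 - (2/7)Q) = 17, so Q' = 84.
Then Pb = 141 − (2/7)·84 = 117 and Ps = 117.2 + 0.2·84 = 134.
Buyers' price falls by P* − Pb = 127 − 117 = 10; sellers' price rises by Ps − P* = 134 − 127 = 7.
So consumers capture 10/17 = 10/17 of each unit of subsidy.

Consumer share = 10/17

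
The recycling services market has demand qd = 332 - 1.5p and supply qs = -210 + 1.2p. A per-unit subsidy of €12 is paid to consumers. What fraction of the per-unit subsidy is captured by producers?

Pre-subsidy: 332 - 1.5p = -210 + 1.2p gives p* = 5420/27, q* = 278/9.
With the rebate, buyers effectively pay pb = ps − 12, where ps is the price sellers receive.
Demand in terms of ps becomes qd = 332 − 1.5(ps − 12) = 350 - 1.5ps. Setting this equal to supply: 350 - 1.5ps = -210 + 1.2ps, so ps = 5600/27.
Buyers pay pb = 5600/27 − 12 = 5276/27; q' = -210 + 1.2·(5600/27) = 350/9.
Buyers' price falls by p* − pb = 5420/27 − 5276/27 = 16/3; sellers' price rises by ps − p* = 5600/27 − 5420/27 = 20/3.
So producers capture (20/3)/12 = 5/9 of each unit of subsidy.

Producer share = 5/9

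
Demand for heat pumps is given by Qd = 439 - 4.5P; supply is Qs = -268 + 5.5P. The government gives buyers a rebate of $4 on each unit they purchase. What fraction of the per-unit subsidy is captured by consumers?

Consumer share = 0.55

Pre-subsidy: 439 - 4.5P = -268 + 5.5P gives P* = 70.7, Q* = 120.85.
With the rebate, buyers effectively pay Pb = Ps − 4, where Ps is the price sellers receive.
Demand in terms of Ps becomes Qd = 439 − 4.5(Ps − 4) = 457 - 4.5Ps. Setting this equal to supply: 457 - 4.5Ps = -268 + 5.5Ps, so Ps = 72.5.
Buyers pay Pb = 72.5 − 4 = 68.5; Q' = -268 + 5.5·72.5 = 130.75.
Buyers' price falls by P* − Pb = 70.7 − 68.5 = 2.2; sellers' price rises by Ps − P* = 72.5 − 70.7 = 1.8.
So consumers capture 2.2/4 = 0.55 of each unit of subsidy.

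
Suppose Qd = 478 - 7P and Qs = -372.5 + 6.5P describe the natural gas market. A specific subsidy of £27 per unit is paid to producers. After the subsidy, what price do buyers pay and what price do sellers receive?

Buyers pay £50; sellers receive £77

Pre-subsidy: 478 - 7P = -372.5 + 6.5P gives P* = 63, Q* = 37.
With the subsidy, sellers receive Ps = Pb + 27 for each unit, where Pb is the price buyers pay.
Supply in terms of Pb becomes Qs = -372.5 + 6.5(Pb + 27) = -197 + 6.5Pb. Setting this equal to demand: 478 - 7Pb = -197 + 6.5Pb, so Pb = 50.
Sellers receive Ps = 50 + 27 = 77; Q' = 478 − 7·50 = 128.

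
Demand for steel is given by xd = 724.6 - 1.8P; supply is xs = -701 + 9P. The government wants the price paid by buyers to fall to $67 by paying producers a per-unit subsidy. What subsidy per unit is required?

At a buyer price of 67, quantity demanded is 724.6 − 1.8·67 = 604.
Sellers supply 604 only when they receive Ps with -701 + 9·Ps = 604, i.e. Ps = 145.
s = Ps − Pb = 145 − 67 = 78.

Required subsidy s = $78 per unit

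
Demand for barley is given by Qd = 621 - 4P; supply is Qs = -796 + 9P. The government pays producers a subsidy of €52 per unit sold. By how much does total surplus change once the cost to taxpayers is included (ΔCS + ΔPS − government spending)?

Net change in total surplus = -€3744

Pre-subsidy: 621 - 4P = -796 + 9P gives P* = 109, Q* = 185.
With the subsidy, sellers receive Ps = Pb + 52 for each unit, where Pb is the price buyers pay.
Supply in terms of Pb becomes Qs = -796 + 9(Pb + 52) = -328 + 9Pb. Setting this equal to demand: 621 - 4Pb = -328 + 9Pb, so Pb = 73.
Sellers receive Ps = 73 + 52 = 125; Q' = 621 − 4·73 = 329.
ΔCS = ½(185 + 329)(109 − 73) = 9252; ΔPS = ½(185 + 329)(125 − 109) = 4112.
Government spending = 52 × 329 = 17108.
Net change = 9252 + 4112 − 17108 = -3744. The loss equals the DWL triangle ½·52·144.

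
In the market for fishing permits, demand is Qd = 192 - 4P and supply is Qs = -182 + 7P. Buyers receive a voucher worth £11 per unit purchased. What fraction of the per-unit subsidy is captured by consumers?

Consumer share = 7/11

Pre-subsidy: 192 - 4P = -182 + 7P gives P* = 34, Q* = 56.
With the rebate, buyers effectively pay Pb = Ps − 11, where Ps is the price sellers receive.
Demand in terms of Ps becomes Qd = 192 − 4(Ps − 11) = 236 - 4Ps. Setting this equal to supply: 236 - 4Ps = -182 + 7Ps, so Ps = 38.
Buyers pay Pb = 38 − 11 = 27; Q' = -182 + 7·38 = 84.
Buyers' price falls by P* − Pb = 34 − 27 = 7; sellers' price rises by Ps − P* = 38 − 34 = 4.
So consumers capture 7/11 = 7/11 of each unit of subsidy.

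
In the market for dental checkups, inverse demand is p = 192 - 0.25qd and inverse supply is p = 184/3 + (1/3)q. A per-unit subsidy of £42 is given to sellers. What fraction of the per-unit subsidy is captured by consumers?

Pre-subsidy: 192 - 0.25q = 184/3 + (1/3)q gives q* = 224 and p* = 136.
With the subsidy, sellers receive ps = pb + 42 for each unit, where pb is the price buyers pay.
On the curves, pb = 192 - 0.25q and ps = 184/3 + (1/3)q; the wedge ps − pb = 42 gives 184/3 + (1/3)q − (192 - 0.25q) = 42, so q' = 296.
Then pb = 192 − 0.25·296 = 118 and ps = 184/3 + (1/3)·296 = 160.
Buyers' price falls by p* − pb = 136 − 118 = 18; sellers' price rises by ps − p* = 160 − 136 = 24.
So consumers capture 18/42 = 3/7 of each unit of subsidy.

Consumer share = 3/7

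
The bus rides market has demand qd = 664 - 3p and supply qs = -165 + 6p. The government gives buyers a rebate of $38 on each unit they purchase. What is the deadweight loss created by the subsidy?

Deadweight loss = $1444

Pre-subsidy: 664 - 3p = -165 + 6p gives p* = 829/9, q* = 1163/3.
With the rebate, buyers effectively pay pb = ps − 38, where ps is the price sellers receive.
Demand in terms of ps becomes qd = 664 − 3(ps − 38) = 778 - 3ps. Setting this equal to supply: 778 - 3ps = -165 + 6ps, so ps = 943/9.
Buyers pay pb = 943/9 − 38 = 601/9; q' = -165 + 6·(943/9) = 1391/3.
The subsidy expands output by 1391/3 − 1163/3 = 76 past the efficient level; on those units the gap between marginal cost and willingness to pay runs from 0 up to 38.
DWL = ½ × 38 × 76 = 1444.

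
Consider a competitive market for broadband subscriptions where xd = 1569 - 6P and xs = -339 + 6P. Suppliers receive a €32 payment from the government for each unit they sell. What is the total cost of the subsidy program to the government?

Government cost = €22752

Pre-subsidy: 1569 - 6P = -339 + 6P gives P* = 159, x* = 615.
With the subsidy, sellers receive Ps = Pb + 32 for each unit, where Pb is the price buyers pay.
Supply in terms of Pb becomes xs = -339 + 6(Pb + 32) = -147 + 6Pb. Setting this equal to demand: 1569 - 6Pb = -147 + 6Pb, so Pb = 143.
Sellers receive Ps = 143 + 32 = 175; x' = 1569 − 6·143 = 711.
Government outlay = subsidy × quantity = 32 × 711 = 22752.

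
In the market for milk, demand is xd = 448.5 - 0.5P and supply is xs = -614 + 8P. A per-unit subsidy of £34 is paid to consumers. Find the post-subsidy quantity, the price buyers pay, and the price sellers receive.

x' = 402; buyers pay £93; sellers receive £127

Pre-subsidy: 448.5 - 0.5P = -614 + 8P gives P* = 125, x* = 386.
With the rebate, buyers effectively pay Pb = Ps − 34, where Ps is the price sellers receive.
Demand in terms of Ps becomes xd = 448.5 − 0.5(Ps − 34) = 465.5 - 0.5Ps. Setting this equal to supply: 465.5 - 0.5Ps = -614 + 8Ps, so Ps = 127.
Buyers pay Pb = 127 − 34 = 93; x' = -614 + 8·127 = 402.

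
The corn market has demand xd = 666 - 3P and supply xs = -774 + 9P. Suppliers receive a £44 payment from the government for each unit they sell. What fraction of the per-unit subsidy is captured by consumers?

Pre-subsidy: 666 - 3P = -774 + 9P gives P* = 120, x* = 306.
With the subsidy, sellers receive Ps = Pb + 44 for each unit, where Pb is the price buyers pay.
Supply in terms of Pb becomes xs = -774 + 9(Pb + 44) = -378 + 9Pb. Setting this equal to demand: 666 - 3Pb = -378 + 9Pb, so Pb = 87.
Sellers receive Ps = 87 + 44 = 131; x' = 666 − 3·87 = 405.
Buyers' price falls by P* − Pb = 120 − 87 = 33; sellers' price rises by Ps − P* = 131 − 120 = 11.
So consumers capture 33/44 = 0.75 of each unit of subsidy.

Consumer share = 0.75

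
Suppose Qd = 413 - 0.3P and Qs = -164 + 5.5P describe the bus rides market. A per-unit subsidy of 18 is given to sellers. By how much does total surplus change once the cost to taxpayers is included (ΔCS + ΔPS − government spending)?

Pre-subsidy: 413 - 0.3P = -164 + 5.5P gives P* = 2885/29, Q* = 22223/58.
With the subsidy, sellers receive Ps = Pb + 18 for each unit, where Pb is the price buyers pay.
Supply in terms of Pb becomes Qs = -164 + 5.5(Pb + 18) = -65 + 5.5Pb. Setting this equal to demand: 413 - 0.3Pb = -65 + 5.5Pb, so Pb = 2390/29.
Sellers receive Ps = 2390/29 + 18 = 2912/29; Q' = 413 − 0.3·(2390/29) = 11260/29.
ΔCS = ½(22223/58 + 11260/29)(2885/29 − 2390/29) = 22147785/3364; ΔPS = ½(22223/58 + 11260/29)(2912/29 − 2885/29) = 1208061/3364.
Government spending = 18 × 11260/29 = 202680/29.
Net change = 22147785/3364 + 1208061/3364 − 202680/29 = -2673/58. The loss equals the DWL triangle ½·18·297/58.

Net change in total surplus = -2673/58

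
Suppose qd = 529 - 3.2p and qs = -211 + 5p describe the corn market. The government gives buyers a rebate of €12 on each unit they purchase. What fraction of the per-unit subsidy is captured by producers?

Producer share = 16/41

Pre-subsidy: 529 - 3.2p = -211 + 5p gives p* = 3700/41, q* = 9849/41.
With the rebate, buyers effectively pay pb = ps − 12, where ps is the price sellers receive.
Demand in terms of ps becomes qd = 529 − 3.2(ps − 12) = 567.4 - 3.2ps. Setting this equal to supply: 567.4 - 3.2ps = -211 + 5ps, so ps = 3892/41.
Buyers pay pb = 3892/41 − 12 = 3400/41; q' = -211 + 5·(3892/41) = 10809/41.
Buyers' price falls by p* − pb = 3700/41 − 3400/41 = 300/41; sellers' price rises by ps − p* = 3892/41 − 3700/41 = 192/41.
So producers capture (192/41)/12 = 16/41 of each unit of subsidy.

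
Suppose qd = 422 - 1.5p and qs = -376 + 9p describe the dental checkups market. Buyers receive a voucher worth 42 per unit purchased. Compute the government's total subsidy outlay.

Government cost = 15204

Pre-subsidy: 422 - 1.5p = -376 + 9p gives p* = 76, q* = 308.
With the rebate, buyers effectively pay pb = ps − 42, where ps is the price sellers receive.
Demand in terms of ps becomes qd = 422 − 1.5(ps − 42) = 485 - 1.5ps. Setting this equal to supply: 485 - 1.5ps = -376 + 9ps, so ps = 82.
Buyers pay pb = 82 − 42 = 40; q' = -376 + 9·82 = 362.
Government outlay = subsidy × quantity = 42 × 362 = 15204.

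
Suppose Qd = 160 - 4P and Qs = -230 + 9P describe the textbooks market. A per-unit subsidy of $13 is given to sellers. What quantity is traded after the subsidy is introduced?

Pre-subsidy: 160 - 4P = -230 + 9P gives P* = 30, Q* = 40.
With the subsidy, sellers receive Ps = Pb + 13 for each unit, where Pb is the price buyers pay.
Supply in terms of Pb becomes Qs = -230 + 9(Pb + 13) = -113 + 9Pb. Setting this equal to demand: 160 - 4Pb = -113 + 9Pb, so Pb = 21.
Sellers receive Ps = 21 + 13 = 34; Q' = 160 − 4·21 = 76.

Q' = 76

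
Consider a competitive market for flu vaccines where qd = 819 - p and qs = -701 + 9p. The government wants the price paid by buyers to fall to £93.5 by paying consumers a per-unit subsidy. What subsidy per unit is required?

Required subsidy s = £65 per unit

At a buyer price of 93.5, quantity demanded is 819 − 1·93.5 = 725.5.
Sellers supply 725.5 only when they receive ps with -701 + 9·ps = 725.5, i.e. ps = 158.5.
s = ps − pb = 158.5 − 93.5 = 65.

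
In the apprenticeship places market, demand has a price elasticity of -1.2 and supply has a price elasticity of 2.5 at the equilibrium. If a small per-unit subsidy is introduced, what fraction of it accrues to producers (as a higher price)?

Producer share = 12/37

For a small subsidy around the equilibrium, the benefit split depends on the relative slopes, which at a point are proportional to the elasticities.
Buyer share = εs/(εs + |εd|) = 2.5/(2.5 + 1.2) = 25/37; seller share = |εd|/(εs + |εd|) = 12/37.
So producers capture 12/37 of the subsidy.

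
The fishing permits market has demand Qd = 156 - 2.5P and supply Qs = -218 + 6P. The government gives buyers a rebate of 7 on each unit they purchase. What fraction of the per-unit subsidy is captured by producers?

Producer share = 5/17

Pre-subsidy: 156 - 2.5P = -218 + 6P gives P* = 44, Q* = 46.
With the rebate, buyers effectively pay Pb = Ps − 7, where Ps is the price sellers receive.
Demand in terms of Ps becomes Qd = 156 − 2.5(Ps − 7) = 173.5 - 2.5Ps. Setting this equal to supply: 173.5 - 2.5Ps = -218 + 6Ps, so Ps = 783/17.
Buyers pay Pb = 783/17 − 7 = 664/17; Q' = -218 + 6·(783/17) = 992/17.
Buyers' price falls by P* − Pb = 44 − 664/17 = 84/17; sellers' price rises by Ps − P* = 783/17 − 44 = 35/17.
So producers capture (35/17)/7 = 5/17 of each unit of subsidy.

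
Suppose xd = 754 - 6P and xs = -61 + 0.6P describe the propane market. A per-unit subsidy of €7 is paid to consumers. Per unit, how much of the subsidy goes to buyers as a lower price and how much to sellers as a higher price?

Buyers gain 7/11 per unit; sellers gain 70/11 per unit

Pre-subsidy: 754 - 6P = -61 + 0.6P gives P* = 4075/33, x* = 144/11.
With the rebate, buyers effectively pay Pb = Ps − 7, where Ps is the price sellers receive.
Demand in terms of Ps becomes xd = 754 − 6(Ps − 7) = 796 - 6Ps. Setting this equal to supply: 796 - 6Ps = -61 + 0.6Ps, so Ps = 4285/33.
Buyers pay Pb = 4285/33 − 7 = 4054/33; x' = -61 + 0.6·(4285/33) = 186/11.
Buyers' price falls by P* − Pb = 4075/33 − 4054/33 = 7/11; sellers' price rises by Ps − P* = 4285/33 − 4075/33 = 70/11.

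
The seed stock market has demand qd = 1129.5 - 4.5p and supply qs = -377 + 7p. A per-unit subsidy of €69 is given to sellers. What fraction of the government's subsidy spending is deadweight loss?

Pre-subsidy: 1129.5 - 4.5p = -377 + 7p gives p* = 131, q* = 540.
With the subsidy, sellers receive ps = pb + 69 for each unit, where pb is the price buyers pay.
Supply in terms of pb becomes qs = -377 + 7(pb + 69) = 106 + 7pb. Setting this equal to demand: 1129.5 - 4.5pb = 106 + 7pb, so pb = 89.
Sellers receive ps = 89 + 69 = 158; q' = 1129.5 − 4.5·89 = 729.
ΔCS = ½(540 + 729)(131 − 89) = 26649; ΔPS = ½(540 + 729)(158 − 131) = 17131.5.
Government spending = 69 × 729 = 50301.
DWL = ½ × 69 × (729 − 540) = 6520.5; fraction = 6520.5 / 50301 = 7/54.

DWL / government spending = 7/54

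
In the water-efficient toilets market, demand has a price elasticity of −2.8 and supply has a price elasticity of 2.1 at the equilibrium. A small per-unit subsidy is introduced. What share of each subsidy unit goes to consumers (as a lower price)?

For a small subsidy around the equilibrium, the benefit split depends on the relative slopes, which at a point are proportional to the elasticities.
Buyer share = εs/(εs + |εd|) = 2.1/(2.1 + 2.8) = 3/7; seller share = |εd|/(εs + |εd|) = 4/7.

Consumer share = 3/7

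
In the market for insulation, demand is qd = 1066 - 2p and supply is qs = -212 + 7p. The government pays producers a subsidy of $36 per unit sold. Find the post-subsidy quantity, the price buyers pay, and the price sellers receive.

Pre-subsidy: 1066 - 2p = -212 + 7p gives p* = 142, q* = 782.
With the subsidy, sellers receive ps = pb + 36 for each unit, where pb is the price buyers pay.
Supply in terms of pb becomes qs = -212 + 7(pb + 36) = 40 + 7pb. Setting this equal to demand: 1066 - 2pb = 40 + 7pb, so pb = 114.
Sellers receive ps = 114 + 36 = 150; q' = 1066 − 2·114 = 838.

q' = 838; buyers pay $114; sellers receive $150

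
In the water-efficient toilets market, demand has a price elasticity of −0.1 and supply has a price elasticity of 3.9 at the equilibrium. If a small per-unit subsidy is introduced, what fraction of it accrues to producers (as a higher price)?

Producer share = 0.025

For a small subsidy around the equilibrium, the benefit split depends on the relative slopes, which at a point are proportional to the elasticities.
Buyer share = εs/(εs + |εd|) = 3.9/(3.9 + 0.1) = 0.975; seller share = |εd|/(εs + |εd|) = 0.025.
So producers capture 0.025 of the subsidy.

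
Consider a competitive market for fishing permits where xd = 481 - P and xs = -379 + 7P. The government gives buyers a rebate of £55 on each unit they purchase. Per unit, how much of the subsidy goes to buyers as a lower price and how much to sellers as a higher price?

Pre-subsidy: 481 - P = -379 + 7P gives P* = 107.5, x* = 373.5.
With the rebate, buyers effectively pay Pb = Ps − 55, where Ps is the price sellers receive.
Demand in terms of Ps becomes xd = 481 − 1(Ps − 55) = 536 - Ps. Setting this equal to supply: 536 - Ps = -379 + 7Ps, so Ps = 114.375.
Buyers pay Pb = 114.375 − 55 = 59.375; x' = -379 + 7·114.375 = 421.625.
Buyers' price falls by P* − Pb = 107.5 − 59.375 = 48.125; sellers' price rises by Ps − P* = 114.375 − 107.5 = 6.875.

Buyers gain £48.125 per unit; sellers gain £6.875 per unit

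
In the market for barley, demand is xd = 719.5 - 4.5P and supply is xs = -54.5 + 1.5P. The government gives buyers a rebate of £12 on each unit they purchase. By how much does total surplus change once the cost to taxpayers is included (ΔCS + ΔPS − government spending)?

Net change in total surplus = -£81

Pre-subsidy: 719.5 - 4.5P = -54.5 + 1.5P gives P* = 129, x* = 139.
With the rebate, buyers effectively pay Pb = Ps − 12, where Ps is the price sellers receive.
Demand in terms of Ps becomes xd = 719.5 − 4.5(Ps − 12) = 773.5 - 4.5Ps. Setting this equal to supply: 773.5 - 4.5Ps = -54.5 + 1.5Ps, so Ps = 138.
Buyers pay Pb = 138 − 12 = 126; x' = -54.5 + 1.5·138 = 152.5.
ΔCS = ½(139 + 152.5)(129 − 126) = 437.25; ΔPS = ½(139 + 152.5)(138 − 129) = 1311.75.
Government spending = 12 × 152.5 = 1830.
Net change = 437.25 + 1311.75 − 1830 = -81. The loss equals the DWL triangle ½·12·13.5.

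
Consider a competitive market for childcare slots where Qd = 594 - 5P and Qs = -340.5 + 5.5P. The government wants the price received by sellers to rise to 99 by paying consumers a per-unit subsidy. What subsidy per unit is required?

Required subsidy s = 21 per unit

At a seller price of 99, quantity supplied is -340.5 + 5.5·99 = 204.
Buyers absorb 204 only when they pay Pb with 594 − 5·Pb = 204, i.e. Pb = 78.
s = Ps − Pb = 99 − 78 = 21.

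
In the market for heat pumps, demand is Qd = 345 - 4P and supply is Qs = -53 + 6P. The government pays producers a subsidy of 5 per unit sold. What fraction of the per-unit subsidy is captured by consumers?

Pre-subsidy: 345 - 4P = -53 + 6P gives P* = 39.8, Q* = 185.8.
With the subsidy, sellers receive Ps = Pb + 5 for each unit, where Pb is the price buyers pay.
Supply in terms of Pb becomes Qs = -53 + 6(Pb + 5) = -23 + 6Pb. Setting this equal to demand: 345 - 4Pb = -23 + 6Pb, so Pb = 36.8.
Sellers receive Ps = 36.8 + 5 = 41.8; Q' = 345 − 4·36.8 = 197.8.
Buyers' price falls by P* − Pb = 39.8 − 36.8 = 3; sellers' price rises by Ps − P* = 41.8 − 39.8 = 2.
So consumers capture 3/5 = 0.6 of each unit of subsidy.

Consumer share = 0.6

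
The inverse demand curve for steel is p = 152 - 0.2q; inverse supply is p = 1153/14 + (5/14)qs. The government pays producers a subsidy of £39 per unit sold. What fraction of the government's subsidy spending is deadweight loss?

DWL / government spending = 7/39

Pre-subsidy: 152 - 0.2q = 1153/14 + (5/14)q gives q* = 125 and p* = 127.
With the subsidy, sellers receive ps = pb + 39 for each unit, where pb is the price buyers pay.
On the curves, pb = 152 - 0.2q and ps = 1153/14 + (5/14)q; the wedge ps − pb = 39 gives 1153/14 + (5/14)q − (152 - 0.2q) = 39, so q' = 195.
Then pb = 152 − 0.2·195 = 113 and ps = 1153/14 + (5/14)·195 = 152.
ΔCS = ½(125 + 195)(127 − 113) = 2240; ΔPS = ½(125 + 195)(152 − 127) = 4000.
Government spending = 39 × 195 = 7605.
DWL = ½ × 39 × (195 − 125) = 1365; fraction = 1365 / 7605 = 7/39.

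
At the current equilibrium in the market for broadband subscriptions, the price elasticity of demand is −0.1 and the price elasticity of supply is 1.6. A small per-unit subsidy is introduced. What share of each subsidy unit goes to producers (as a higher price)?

Producer share = 1/17

For a small subsidy around the equilibrium, the benefit split depends on the relative slopes, which at a point are proportional to the elasticities.
Buyer share = εs/(εs + |εd|) = 1.6/(1.6 + 0.1) = 16/17; seller share = |εd|/(εs + |εd|) = 1/17.
So producers capture 1/17 of the subsidy.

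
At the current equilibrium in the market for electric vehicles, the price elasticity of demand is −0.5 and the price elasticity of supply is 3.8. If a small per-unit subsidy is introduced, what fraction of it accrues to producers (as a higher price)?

For a small subsidy around the equilibrium, the benefit split depends on the relative slopes, which at a point are proportional to the elasticities.
Buyer share = εs/(εs + |εd|) = 3.8/(3.8 + 0.5) = 38/43; seller share = |εd|/(εs + |εd|) = 5/43.
So producers capture 5/43 of the subsidy.

Producer share = 5/43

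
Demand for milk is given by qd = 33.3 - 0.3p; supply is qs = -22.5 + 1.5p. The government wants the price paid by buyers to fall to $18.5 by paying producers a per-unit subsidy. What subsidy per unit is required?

Required subsidy s = $15 per unit

At a buyer price of 18.5, quantity demanded is 33.3 − 0.3·18.5 = 27.75.
Sellers supply 27.75 only when they receive ps with -22.5 + 1.5·ps = 27.75, i.e. ps = 33.5.
s = ps − pb = 33.5 − 18.5 = 15.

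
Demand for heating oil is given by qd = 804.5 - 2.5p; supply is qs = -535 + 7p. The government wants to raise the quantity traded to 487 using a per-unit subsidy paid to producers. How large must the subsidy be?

Required subsidy s = 19 per unit

At q = 487, invert demand for the buyer price: pb = (804.5 − 487)/2.5 = 127; invert supply for the seller price: ps = (487 − (-535))/7 = 146.
The subsidy must fill the gap: s = ps − pb = 146 − 127 = 19.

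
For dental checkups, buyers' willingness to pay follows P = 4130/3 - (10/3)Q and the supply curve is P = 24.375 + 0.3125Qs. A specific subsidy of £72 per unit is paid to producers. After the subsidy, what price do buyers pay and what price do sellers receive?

Pre-subsidy: 4130/3 - (10/3)Q = 24.375 + 0.3125Q gives Q* = 12982/35 and P* = 982/7.
With the subsidy, sellers receive Ps = Pb + 72 for each unit, where Pb is the price buyers pay.
On the curves, Pb = 4130/3 - (10/3)Q and Ps = 24.375 + 0.3125Q; the wedge Ps − Pb = 72 gives 24.375 + 0.3125Q − (4130/3 - (10/3)Q) = 72, so Q' = 68366/175.
Then Pb = 4130/3 − (10/3)·(68366/175) = 2606/35 and Ps = 24.375 + 0.3125·(68366/175) = 5126/35.

Buyers pay 2606/35; sellers receive 5126/35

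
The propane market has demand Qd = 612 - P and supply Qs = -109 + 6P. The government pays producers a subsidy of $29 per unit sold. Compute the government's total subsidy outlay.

Government cost = 108373/7

Pre-subsidy: 612 - P = -109 + 6P gives P* = 103, Q* = 509.
With the subsidy, sellers receive Ps = Pb + 29 for each unit, where Pb is the price buyers pay.
Supply in terms of Pb becomes Qs = -109 + 6(Pb + 29) = 65 + 6Pb. Setting this equal to demand: 612 - Pb = 65 + 6Pb, so Pb = 547/7.
Sellers receive Ps = 547/7 + 29 = 750/7; Q' = 612 − 1·(547/7) = 3737/7.
Government outlay = subsidy × quantity = 29 × 3737/7 = 108373/7.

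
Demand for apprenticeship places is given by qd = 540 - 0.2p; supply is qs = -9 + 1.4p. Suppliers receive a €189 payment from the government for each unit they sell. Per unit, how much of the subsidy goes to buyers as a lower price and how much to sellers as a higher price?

Buyers gain €165.375 per unit; sellers gain €23.625 per unit

Pre-subsidy: 540 - 0.2p = -9 + 1.4p gives p* = 343.125, q* = 471.375.
With the subsidy, sellers receive ps = pb + 189 for each unit, where pb is the price buyers pay.
Supply in terms of pb becomes qs = -9 + 1.4(pb + 189) = 255.6 + 1.4pb. Setting this equal to demand: 540 - 0.2pb = 255.6 + 1.4pb, so pb = 177.75.
Sellers receive ps = 177.75 + 189 = 366.75; q' = 540 − 0.2·177.75 = 504.45.
Buyers' price falls by p* − pb = 343.125 − 177.75 = 165.375; sellers' price rises by ps − p* = 366.75 − 343.125 = 23.625.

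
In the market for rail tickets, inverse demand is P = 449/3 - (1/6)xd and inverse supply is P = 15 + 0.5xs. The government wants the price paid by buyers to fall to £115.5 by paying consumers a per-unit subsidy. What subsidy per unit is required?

Required subsidy s = £2 per unit

At a buyer price of 115.5, quantity demanded is 898 − 6·115.5 = 205.
Sellers supply 205 only when they receive Ps = 15 + 0.5·205 = 117.5.
s = Ps − Pb = 117.5 − 115.5 = 2.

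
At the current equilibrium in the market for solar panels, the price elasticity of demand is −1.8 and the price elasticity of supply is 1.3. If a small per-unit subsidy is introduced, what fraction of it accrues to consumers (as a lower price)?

Consumer share = 13/31

For a small subsidy around the equilibrium, the benefit split depends on the relative slopes, which at a point are proportional to the elasticities.
Buyer share = εs/(εs + |εd|) = 1.3/(1.3 + 1.8) = 13/31; seller share = |εd|/(εs + |εd|) = 18/31.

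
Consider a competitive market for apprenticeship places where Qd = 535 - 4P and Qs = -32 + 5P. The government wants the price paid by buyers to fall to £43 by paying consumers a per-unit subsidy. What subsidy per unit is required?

At a buyer price of 43, quantity demanded is 535 − 4·43 = 363.
Sellers supply 363 only when they receive Ps with -32 + 5·Ps = 363, i.e. Ps = 79.
s = Ps − Pb = 79 − 43 = 36.

Required subsidy s = £36 per unit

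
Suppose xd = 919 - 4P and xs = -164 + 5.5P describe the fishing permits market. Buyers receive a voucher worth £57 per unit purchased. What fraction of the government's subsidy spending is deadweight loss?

DWL / government spending = 66/595

Pre-subsidy: 919 - 4P = -164 + 5.5P gives P* = 114, x* = 463.
With the rebate, buyers effectively pay Pb = Ps − 57, where Ps is the price sellers receive.
Demand in terms of Ps becomes xd = 919 − 4(Ps − 57) = 1147 - 4Ps. Setting this equal to supply: 1147 - 4Ps = -164 + 5.5Ps, so Ps = 138.
Buyers pay Pb = 138 − 57 = 81; x' = -164 + 5.5·138 = 595.
ΔCS = ½(463 + 595)(114 − 81) = 17457; ΔPS = ½(463 + 595)(138 − 114) = 12696.
Government spending = 57 × 595 = 33915.
DWL = ½ × 57 × (595 − 463) = 3762; fraction = 3762 / 33915 = 66/595.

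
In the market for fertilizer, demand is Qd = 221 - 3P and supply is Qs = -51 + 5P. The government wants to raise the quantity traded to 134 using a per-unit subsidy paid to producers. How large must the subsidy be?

Required subsidy s = 8 per unit

At Q = 134, invert demand for the buyer price: Pb = (221 − 134)/3 = 29; invert supply for the seller price: Ps = (134 − (-51))/5 = 37.
The subsidy must fill the gap: s = Ps − Pb = 37 − 29 = 8.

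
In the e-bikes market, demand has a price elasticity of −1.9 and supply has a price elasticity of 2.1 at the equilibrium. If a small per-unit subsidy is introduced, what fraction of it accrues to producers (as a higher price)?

For a small subsidy around the equilibrium, the benefit split depends on the relative slopes, which at a point are proportional to the elasticities.
Buyer share = εs/(εs + |εd|) = 2.1/(2.1 + 1.9) = 0.525; seller share = |εd|/(εs + |εd|) = 0.475.
So producers capture 0.475 of the subsidy.

Producer share = 0.475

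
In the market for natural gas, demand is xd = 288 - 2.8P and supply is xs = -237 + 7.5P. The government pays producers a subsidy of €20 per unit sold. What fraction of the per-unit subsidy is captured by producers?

Producer share = 28/103

Pre-subsidy: 288 - 2.8P = -237 + 7.5P gives P* = 5250/103, x* = 14964/103.
With the subsidy, sellers receive Ps = Pb + 20 for each unit, where Pb is the price buyers pay.
Supply in terms of Pb becomes xs = -237 + 7.5(Pb + 20) = -87 + 7.5Pb. Setting this equal to demand: 288 - 2.8Pb = -87 + 7.5Pb, so Pb = 3750/103.
Sellers receive Ps = 3750/103 + 20 = 5810/103; x' = 288 − 2.8·(3750/103) = 19164/103.
Buyers' price falls by P* − Pb = 5250/103 − 3750/103 = 1500/103; sellers' price rises by Ps − P* = 5810/103 − 5250/103 = 560/103.
So producers capture (560/103)/20 = 28/103 of each unit of subsidy.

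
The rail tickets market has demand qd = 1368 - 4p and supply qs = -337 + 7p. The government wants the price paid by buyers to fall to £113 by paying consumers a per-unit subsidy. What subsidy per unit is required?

At a buyer price of 113, quantity demanded is 1368 − 4·113 = 916.
Sellers supply 916 only when they receive ps with -337 + 7·ps = 916, i.e. ps = 179.
s = ps − pb = 179 − 113 = 66.

Required subsidy s = £66 per unit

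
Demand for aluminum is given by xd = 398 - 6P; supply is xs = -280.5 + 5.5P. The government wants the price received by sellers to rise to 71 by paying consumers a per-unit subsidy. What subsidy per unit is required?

At a seller price of 71, quantity supplied is -280.5 + 5.5·71 = 110.
Buyers absorb 110 only when they pay Pb with 398 − 6·Pb = 110, i.e. Pb = 48.
s = Ps − Pb = 71 − 48 = 23.

Required subsidy s = 23 per unit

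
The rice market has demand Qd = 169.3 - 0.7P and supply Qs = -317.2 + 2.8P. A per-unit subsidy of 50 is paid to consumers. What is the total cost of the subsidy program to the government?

Government cost = 5000

Pre-subsidy: 169.3 - 0.7P = -317.2 + 2.8P gives P* = 139, Q* = 72.
With the rebate, buyers effectively pay Pb = Ps − 50, where Ps is the price sellers receive.
Demand in terms of Ps becomes Qd = 169.3 − 0.7(Ps − 50) = 204.3 - 0.7Ps. Setting this equal to supply: 204.3 - 0.7Ps = -317.2 + 2.8Ps, so Ps = 149.
Buyers pay Pb = 149 − 50 = 99; Q' = -317.2 + 2.8·149 = 100.
Government outlay = subsidy × quantity = 50 × 100 = 5000.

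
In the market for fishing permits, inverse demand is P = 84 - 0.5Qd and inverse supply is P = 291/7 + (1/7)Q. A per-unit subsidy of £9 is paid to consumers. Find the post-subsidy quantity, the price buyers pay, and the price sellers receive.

Q' = 80; buyers pay £44; sellers receive £53

Pre-subsidy: 84 - 0.5Q = 291/7 + (1/7)Q gives Q* = 66 and P* = 51.
With the rebate, buyers effectively pay Pb = Ps − 9, where Ps is the price sellers receive.
On the curves, Pb = 84 - 0.5Q and Ps = 291/7 + (1/7)Q; the wedge Ps − Pb = 9 gives 291/7 + (1/7)Q − (84 - 0.5Q) = 9, so Q' = 80.
Then Pb = 84 − 0.5·80 = 44 and Ps = 291/7 + (1/7)·80 = 53.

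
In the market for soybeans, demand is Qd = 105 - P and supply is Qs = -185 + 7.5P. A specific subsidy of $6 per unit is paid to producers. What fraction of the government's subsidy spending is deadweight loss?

DWL / government spending = 9/259

Pre-subsidy: 105 - P = -185 + 7.5P gives P* = 580/17, Q* = 1205/17.
With the subsidy, sellers receive Ps = Pb + 6 for each unit, where Pb is the price buyers pay.
Supply in terms of Pb becomes Qs = -185 + 7.5(Pb + 6) = -140 + 7.5Pb. Setting this equal to demand: 105 - Pb = -140 + 7.5Pb, so Pb = 490/17.
Sellers receive Ps = 490/17 + 6 = 592/17; Q' = 105 − 1·(490/17) = 1295/17.
ΔCS = ½(1205/17 + 1295/17)(580/17 − 490/17) = 112500/289; ΔPS = ½(1205/17 + 1295/17)(592/17 − 580/17) = 15000/289.
Government spending = 6 × 1295/17 = 7770/17.
DWL = ½ × 6 × (1295/17 − 1205/17) = 270/17; fraction = (270/17) / (7770/17) = 9/259.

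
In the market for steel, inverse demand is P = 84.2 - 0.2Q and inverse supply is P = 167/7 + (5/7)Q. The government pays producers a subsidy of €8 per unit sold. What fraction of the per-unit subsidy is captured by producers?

Pre-subsidy: 84.2 - 0.2Q = 167/7 + (5/7)Q gives Q* = 66 and P* = 71.
With the subsidy, sellers receive Ps = Pb + 8 for each unit, where Pb is the price buyers pay.
On the curves, Pb = 84.2 - 0.2Q and Ps = 167/7 + (5/7)Q; the wedge Ps − Pb = 8 gives 167/7 + (5/7)Q − (84.2 - 0.2Q) = 8, so Q' = 74.75.
Then Pb = 84.2 − 0.2·74.75 = 69.25 and Ps = 167/7 + (5/7)·74.75 = 77.25.
Buyers' price falls by P* − Pb = 71 − 69.25 = 1.75; sellers' price rises by Ps − P* = 77.25 − 71 = 6.25.
So producers capture 6.25/8 = 0.78125 of each unit of subsidy.

Producer share = 0.78125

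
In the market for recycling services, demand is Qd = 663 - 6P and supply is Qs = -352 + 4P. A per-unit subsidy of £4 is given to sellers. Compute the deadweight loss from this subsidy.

Pre-subsidy: 663 - 6P = -352 + 4P gives P* = 101.5, Q* = 54.
With the subsidy, sellers receive Ps = Pb + 4 for each unit, where Pb is the price buyers pay.
Supply in terms of Pb becomes Qs = -352 + 4(Pb + 4) = -336 + 4Pb. Setting this equal to demand: 663 - 6Pb = -336 + 4Pb, so Pb = 99.9.
Sellers receive Ps = 99.9 + 4 = 103.9; Q' = 663 − 6·99.9 = 63.6.
The subsidy expands output by 63.6 − 54 = 9.6 past the efficient level; on those units the gap between marginal cost and willingness to pay runs from 0 up to 4.
DWL = ½ × 4 × 9.6 = 19.2.

Deadweight loss = £19.2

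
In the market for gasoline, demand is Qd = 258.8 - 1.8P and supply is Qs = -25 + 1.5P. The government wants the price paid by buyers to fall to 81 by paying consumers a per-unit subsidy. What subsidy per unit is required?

Required subsidy s = 11 per unit

At a buyer price of 81, quantity demanded is 258.8 − 1.8·81 = 113.
Sellers supply 113 only when they receive Ps with -25 + 1.5·Ps = 113, i.e. Ps = 92.
s = Ps − Pb = 92 − 81 = 11.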